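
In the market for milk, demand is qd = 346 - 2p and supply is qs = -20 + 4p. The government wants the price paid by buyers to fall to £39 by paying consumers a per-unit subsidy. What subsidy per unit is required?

At a buyer price of 39, quantity demanded is 346 − 2·39 = 268.
Sellers supply 268 only when they receive ps with -20 + 4·ps = 268, i.e. ps = 72.
s = ps − pb = 72 − 39 = 33.

Required subsidy s = £33 per unit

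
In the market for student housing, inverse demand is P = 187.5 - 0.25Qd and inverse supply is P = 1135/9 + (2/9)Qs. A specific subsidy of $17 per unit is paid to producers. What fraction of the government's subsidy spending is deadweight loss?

DWL / government spending = 9/83

Pre-subsidy: 187.5 - 0.25Q = 1135/9 + (2/9)Q gives Q* = 130 and P* = 155.
With the subsidy, sellers receive Ps = Pb + 17 for each unit, where Pb is the price buyers pay.
On the curves, Pb = 187.5 - 0.25Q and Ps = 1135/9 + (2/9)Q; the wedge Ps − Pb = 17 gives 1135/9 + (2/9)Q − (187.5 - 0.25Q) = 17, so Q' = 166.
Then Pb = 187.5 − 0.25·166 = 146 and Ps = 1135/9 + (2/9)·166 = 163.
ΔCS = ½(130 + 166)(155 − 146) = 1332; ΔPS = ½(130 + 166)(163 − 155) = 1184.
Government spending = 17 × 166 = 2822.
DWL = ½ × 17 × (166 − 130) = 306; fraction = 306 / 2822 = 9/83.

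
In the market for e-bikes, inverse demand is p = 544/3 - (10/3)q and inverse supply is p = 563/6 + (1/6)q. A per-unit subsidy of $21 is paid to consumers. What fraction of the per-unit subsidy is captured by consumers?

Consumer share = 20/21

Pre-subsidy: 544/3 - (10/3)q = 563/6 + (1/6)q gives q* = 25 and p* = 98.
With the rebate, buyers effectively pay pb = ps − 21, where ps is the price sellers receive.
On the curves, pb = 544/3 - (10/3)q and ps = 563/6 + (1/6)q; the wedge ps − pb = 21 gives 563/6 + (1/6)q − (544/3 - (10/3)q) = 21, so q' = 31.
Then pb = 544/3 − (10/3)·31 = 78 and ps = 563/6 + (1/6)·31 = 99.
Buyers' price falls by p* − pb = 98 − 78 = 20; sellers' price rises by ps − p* = 99 − 98 = 1.
So consumers capture 20/21 = 20/21 of each unit of subsidy.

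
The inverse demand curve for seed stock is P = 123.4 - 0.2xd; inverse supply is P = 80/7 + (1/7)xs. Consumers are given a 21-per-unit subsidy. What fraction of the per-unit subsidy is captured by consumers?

Consumer share = 7/12

Pre-subsidy: 123.4 - 0.2x = 80/7 + (1/7)x gives x* = 3919/12 and P* = 697/12.
With the rebate, buyers effectively pay Pb = Ps − 21, where Ps is the price sellers receive.
On the curves, Pb = 123.4 - 0.2x and Ps = 80/7 + (1/7)x; the wedge Ps − Pb = 21 gives 80/7 + (1/7)x − (123.4 - 0.2x) = 21, so x' = 2327/6.
Then Pb = 123.4 − 0.2·(2327/6) = 275/6 and Ps = 80/7 + (1/7)·(2327/6) = 401/6.
Buyers' price falls by P* − Pb = 697/12 − 275/6 = 12.25; sellers' price rises by Ps − P* = 401/6 − 697/12 = 8.75.
So consumers capture 12.25/21 = 7/12 of each unit of subsidy.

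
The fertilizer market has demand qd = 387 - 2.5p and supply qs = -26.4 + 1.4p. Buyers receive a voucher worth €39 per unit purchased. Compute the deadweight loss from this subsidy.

Deadweight loss = €682.5

Pre-subsidy: 387 - 2.5p = -26.4 + 1.4p gives p* = 106, q* = 122.
With the rebate, buyers effectively pay pb = ps − 39, where ps is the price sellers receive.
Demand in terms of ps becomes qd = 387 − 2.5(ps − 39) = 484.5 - 2.5ps. Setting this equal to supply: 484.5 - 2.5ps = -26.4 + 1.4ps, so ps = 131.
Buyers pay pb = 131 − 39 = 92; q' = -26.4 + 1.4·131 = 157.
The subsidy expands output by 157 − 122 = 35 past the efficient level; on those units the gap between marginal cost and willingness to pay runs from 0 up to 39.
DWL = ½ × 39 × 35 = 682.5.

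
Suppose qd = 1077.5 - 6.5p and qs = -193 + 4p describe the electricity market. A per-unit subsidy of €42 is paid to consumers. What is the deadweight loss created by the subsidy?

Deadweight loss = €2184

Pre-subsidy: 1077.5 - 6.5p = -193 + 4p gives p* = 121, q* = 291.
With the rebate, buyers effectively pay pb = ps − 42, where ps is the price sellers receive.
Demand in terms of ps becomes qd = 1077.5 − 6.5(ps − 42) = 1350.5 - 6.5ps. Setting this equal to supply: 1350.5 - 6.5ps = -193 + 4ps, so ps = 147.
Buyers pay pb = 147 − 42 = 105; q' = -193 + 4·147 = 395.
The subsidy expands output by 395 − 291 = 104 past the efficient level; on those units the gap between marginal cost and willingness to pay runs from 0 up to 42.
DWL = ½ × 42 × 104 = 2184.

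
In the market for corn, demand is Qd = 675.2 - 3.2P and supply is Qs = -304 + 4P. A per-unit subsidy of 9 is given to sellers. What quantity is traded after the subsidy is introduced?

Pre-subsidy: 675.2 - 3.2P = -304 + 4P gives P* = 136, Q* = 240.
With the subsidy, sellers receive Ps = Pb + 9 for each unit, where Pb is the price buyers pay.
Supply in terms of Pb becomes Qs = -304 + 4(Pb + 9) = -268 + 4Pb. Setting this equal to demand: 675.2 - 3.2Pb = -268 + 4Pb, so Pb = 131.
Sellers receive Ps = 131 + 9 = 140; Q' = 675.2 − 3.2·131 = 256.

Q' = 256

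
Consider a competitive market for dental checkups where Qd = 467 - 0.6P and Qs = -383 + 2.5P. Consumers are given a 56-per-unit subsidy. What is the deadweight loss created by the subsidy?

Pre-subsidy: 467 - 0.6P = -383 + 2.5P gives P* = 8500/31, Q* = 9377/31.
With the rebate, buyers effectively pay Pb = Ps − 56, where Ps is the price sellers receive.
Demand in terms of Ps becomes Qd = 467 − 0.6(Ps − 56) = 500.6 - 0.6Ps. Setting this equal to supply: 500.6 - 0.6Ps = -383 + 2.5Ps, so Ps = 8836/31.
Buyers pay Pb = 8836/31 − 56 = 7100/31; Q' = -383 + 2.5·(8836/31) = 10217/31.
The subsidy expands output by 10217/31 − 9377/31 = 840/31 past the efficient level; on those units the gap between marginal cost and willingness to pay runs from 0 up to 56.
DWL = ½ × 56 × 840/31 = 23520/31.

Deadweight loss = 23520/31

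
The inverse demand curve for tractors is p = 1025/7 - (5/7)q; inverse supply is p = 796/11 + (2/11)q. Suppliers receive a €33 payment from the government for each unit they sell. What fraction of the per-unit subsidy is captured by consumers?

Pre-subsidy: 1025/7 - (5/7)q = 796/11 + (2/11)q gives q* = 1901/23 and p* = 2010/23.
With the subsidy, sellers receive ps = pb + 33 for each unit, where pb is the price buyers pay.
On the curves, pb = 1025/7 - (5/7)q and ps = 796/11 + (2/11)q; the wedge ps − pb = 33 gives 796/11 + (2/11)q − (1025/7 - (5/7)q) = 33, so q' = 2748/23.
Then pb = 1025/7 − (5/7)·(2748/23) = 1405/23 and ps = 796/11 + (2/11)·(2748/23) = 2164/23.
Buyers' price falls by p* − pb = 2010/23 − 1405/23 = 605/23; sellers' price rises by ps − p* = 2164/23 − 2010/23 = 154/23.
So consumers capture (605/23)/33 = 55/69 of each unit of subsidy.

Consumer share = 55/69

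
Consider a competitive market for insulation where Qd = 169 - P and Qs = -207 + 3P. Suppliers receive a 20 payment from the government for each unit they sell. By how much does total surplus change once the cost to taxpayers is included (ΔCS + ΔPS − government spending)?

Pre-subsidy: 169 - P = -207 + 3P gives P* = 94, Q* = 75.
With the subsidy, sellers receive Ps = Pb + 20 for each unit, where Pb is the price buyers pay.
Supply in terms of Pb becomes Qs = -207 + 3(Pb + 20) = -147 + 3Pb. Setting this equal to demand: 169 - Pb = -147 + 3Pb, so Pb = 79.
Sellers receive Ps = 79 + 20 = 99; Q' = 169 − 1·79 = 90.
ΔCS = ½(75 + 90)(94 − 79) = 1237.5; ΔPS = ½(75 + 90)(99 − 94) = 412.5.
Government spending = 20 × 90 = 1800.
Net change = 1237.5 + 412.5 − 1800 = -150. The loss equals the DWL triangle ½·20·15.

Net change in total surplus = -150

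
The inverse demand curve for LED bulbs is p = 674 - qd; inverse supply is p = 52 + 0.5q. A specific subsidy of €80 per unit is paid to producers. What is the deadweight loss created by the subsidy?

Deadweight loss = 6400/3

Pre-subsidy: 674 - q = 52 + 0.5q gives q* = 1244/3 and p* = 778/3.
With the subsidy, sellers receive ps = pb + 80 for each unit, where pb is the price buyers pay.
On the curves, pb = 674 - q and ps = 52 + 0.5q; the wedge ps − pb = 80 gives 52 + 0.5q − (674 - q) = 80, so q' = 468.
Then pb = 674 − 1·468 = 206 and ps = 52 + 0.5·468 = 286.
The subsidy expands output by 468 − 1244/3 = 160/3 past the efficient level; on those units the gap between marginal cost and willingness to pay runs from 0 up to 80.
DWL = ½ × 80 × 160/3 = 6400/3.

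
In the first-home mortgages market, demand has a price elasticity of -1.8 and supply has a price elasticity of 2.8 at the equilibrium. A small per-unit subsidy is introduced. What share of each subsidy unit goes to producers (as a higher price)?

Producer share = 9/23

For a small subsidy around the equilibrium, the benefit split depends on the relative slopes, which at a point are proportional to the elasticities.
Buyer share = εs/(εs + |εd|) = 2.8/(2.8 + 1.8) = 14/23; seller share = |εd|/(εs + |εd|) = 9/23.
So producers capture 9/23 of the subsidy.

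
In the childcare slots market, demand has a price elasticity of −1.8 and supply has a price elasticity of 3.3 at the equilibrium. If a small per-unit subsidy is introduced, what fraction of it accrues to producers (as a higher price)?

For a small subsidy around the equilibrium, the benefit split depends on the relative slopes, which at a point are proportional to the elasticities.
Buyer share = εs/(εs + |εd|) = 3.3/(3.3 + 1.8) = 11/17; seller share = |εd|/(εs + |εd|) = 6/17.
So producers capture 6/17 of the subsidy.

Producer share = 6/17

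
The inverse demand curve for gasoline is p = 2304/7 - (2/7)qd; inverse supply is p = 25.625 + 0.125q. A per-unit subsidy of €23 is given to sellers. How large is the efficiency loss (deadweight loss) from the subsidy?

Pre-subsidy: 2304/7 - (2/7)q = 25.625 + 0.125q gives q* = 739 and p* = 118.
With the subsidy, sellers receive ps = pb + 23 for each unit, where pb is the price buyers pay.
On the curves, pb = 2304/7 - (2/7)q and ps = 25.625 + 0.125q; the wedge ps − pb = 23 gives 25.625 + 0.125q − (2304/7 - (2/7)q) = 23, so q' = 795.
Then pb = 2304/7 − (2/7)·795 = 102 and ps = 25.625 + 0.125·795 = 125.
The subsidy expands output by 795 − 739 = 56 past the efficient level; on those units the gap between marginal cost and willingness to pay runs from 0 up to 23.
DWL = ½ × 23 × 56 = 644.

Deadweight loss = €644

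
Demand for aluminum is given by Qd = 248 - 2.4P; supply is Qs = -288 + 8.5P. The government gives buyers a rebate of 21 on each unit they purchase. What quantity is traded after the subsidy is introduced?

Pre-subsidy: 248 - 2.4P = -288 + 8.5P gives P* = 5360/109, Q* = 14168/109.
With the rebate, buyers effectively pay Pb = Ps − 21, where Ps is the price sellers receive.
Demand in terms of Ps becomes Qd = 248 − 2.4(Ps − 21) = 298.4 - 2.4Ps. Setting this equal to supply: 298.4 - 2.4Ps = -288 + 8.5Ps, so Ps = 5864/109.
Buyers pay Pb = 5864/109 − 21 = 3575/109; Q' = -288 + 8.5·(5864/109) = 18452/109.

Q' = 18452/109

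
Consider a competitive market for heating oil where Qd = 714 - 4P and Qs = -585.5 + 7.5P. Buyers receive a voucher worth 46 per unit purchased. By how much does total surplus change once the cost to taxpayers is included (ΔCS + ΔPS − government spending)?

Net change in total surplus = -2760

Pre-subsidy: 714 - 4P = -585.5 + 7.5P gives P* = 113, Q* = 262.
With the rebate, buyers effectively pay Pb = Ps − 46, where Ps is the price sellers receive.
Demand in terms of Ps becomes Qd = 714 − 4(Ps − 46) = 898 - 4Ps. Setting this equal to supply: 898 - 4Ps = -585.5 + 7.5Ps, so Ps = 129.
Buyers pay Pb = 129 − 46 = 83; Q' = -585.5 + 7.5·129 = 382.
ΔCS = ½(262 + 382)(113 − 83) = 9660; ΔPS = ½(262 + 382)(129 − 113) = 5152.
Government spending = 46 × 382 = 17572.
Net change = 9660 + 5152 − 17572 = -2760. The loss equals the DWL triangle ½·46·120.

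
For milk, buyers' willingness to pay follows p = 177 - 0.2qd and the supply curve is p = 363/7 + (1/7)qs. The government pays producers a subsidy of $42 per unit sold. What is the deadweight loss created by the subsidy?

Pre-subsidy: 177 - 0.2q = 363/7 + (1/7)q gives q* = 365 and p* = 104.
With the subsidy, sellers receive ps = pb + 42 for each unit, where pb is the price buyers pay.
On the curves, pb = 177 - 0.2q and ps = 363/7 + (1/7)q; the wedge ps − pb = 42 gives 363/7 + (1/7)q − (177 - 0.2q) = 42, so q' = 487.5.
Then pb = 177 − 0.2·487.5 = 79.5 and ps = 363/7 + (1/7)·487.5 = 121.5.
The subsidy expands output by 487.5 − 365 = 122.5 past the efficient level; on those units the gap between marginal cost and willingness to pay runs from 0 up to 42.
DWL = ½ × 42 × 122.5 = 2572.5.

Deadweight loss = $2572.5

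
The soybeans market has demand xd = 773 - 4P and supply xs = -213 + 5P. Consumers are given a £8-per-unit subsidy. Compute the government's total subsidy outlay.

Pre-subsidy: 773 - 4P = -213 + 5P gives P* = 986/9, x* = 3013/9.
With the rebate, buyers effectively pay Pb = Ps − 8, where Ps is the price sellers receive.
Demand in terms of Ps becomes xd = 773 − 4(Ps − 8) = 805 - 4Ps. Setting this equal to supply: 805 - 4Ps = -213 + 5Ps, so Ps = 1018/9.
Buyers pay Pb = 1018/9 − 8 = 946/9; x' = -213 + 5·(1018/9) = 3173/9.
Government outlay = subsidy × quantity = 8 × 3173/9 = 25384/9.

Government cost = 25384/9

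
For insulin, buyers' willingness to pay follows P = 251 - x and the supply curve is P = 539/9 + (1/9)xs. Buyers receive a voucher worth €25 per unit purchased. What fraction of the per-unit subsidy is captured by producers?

Producer share = 0.1

Pre-subsidy: 251 - x = 539/9 + (1/9)x gives x* = 172 and P* = 79.
With the rebate, buyers effectively pay Pb = Ps − 25, where Ps is the price sellers receive.
On the curves, Pb = 251 - x and Ps = 539/9 + (1/9)x; the wedge Ps − Pb = 25 gives 539/9 + (1/9)x − (251 - x) = 25, so x' = 194.5.
Then Pb = 251 − 1·194.5 = 56.5 and Ps = 539/9 + (1/9)·194.5 = 81.5.
Buyers' price falls by P* − Pb = 79 − 56.5 = 22.5; sellers' price rises by Ps − P* = 81.5 − 79 = 2.5.
So producers capture 2.5/25 = 0.1 of each unit of subsidy.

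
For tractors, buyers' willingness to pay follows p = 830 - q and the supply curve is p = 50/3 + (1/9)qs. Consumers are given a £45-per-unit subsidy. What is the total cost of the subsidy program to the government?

Pre-subsidy: 830 - q = 50/3 + (1/9)q gives q* = 732 and p* = 98.
With the rebate, buyers effectively pay pb = ps − 45, where ps is the price sellers receive.
On the curves, pb = 830 - q and ps = 50/3 + (1/9)q; the wedge ps − pb = 45 gives 50/3 + (1/9)q − (830 - q) = 45, so q' = 772.5.
Then pb = 830 − 1·772.5 = 57.5 and ps = 50/3 + (1/9)·772.5 = 102.5.
Government outlay = subsidy × quantity = 45 × 772.5 = 34762.5.

Government cost = £34762.5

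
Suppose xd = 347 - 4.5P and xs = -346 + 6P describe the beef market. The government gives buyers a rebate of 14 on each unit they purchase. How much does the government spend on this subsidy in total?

Government cost = 1204

Pre-subsidy: 347 - 4.5P = -346 + 6P gives P* = 66, x* = 50.
With the rebate, buyers effectively pay Pb = Ps − 14, where Ps is the price sellers receive.
Demand in terms of Ps becomes xd = 347 − 4.5(Ps − 14) = 410 - 4.5Ps. Setting this equal to supply: 410 - 4.5Ps = -346 + 6Ps, so Ps = 72.
Buyers pay Pb = 72 − 14 = 58; x' = -346 + 6·72 = 86.
Government outlay = subsidy × quantity = 14 × 86 = 1204.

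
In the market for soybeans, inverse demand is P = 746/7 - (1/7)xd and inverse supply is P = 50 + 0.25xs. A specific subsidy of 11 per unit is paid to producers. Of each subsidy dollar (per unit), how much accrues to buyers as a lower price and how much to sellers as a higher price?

Pre-subsidy: 746/7 - (1/7)x = 50 + 0.25x gives x* = 144 and P* = 86.
With the subsidy, sellers receive Ps = Pb + 11 for each unit, where Pb is the price buyers pay.
On the curves, Pb = 746/7 - (1/7)x and Ps = 50 + 0.25x; the wedge Ps − Pb = 11 gives 50 + 0.25x − (746/7 - (1/7)x) = 11, so x' = 172.
Then Pb = 746/7 − (1/7)·172 = 82 and Ps = 50 + 0.25·172 = 93.
Buyers' price falls by P* − Pb = 86 − 82 = 4; sellers' price rises by Ps − P* = 93 − 86 = 7.

Buyers gain 4 per unit; sellers gain 7 per unit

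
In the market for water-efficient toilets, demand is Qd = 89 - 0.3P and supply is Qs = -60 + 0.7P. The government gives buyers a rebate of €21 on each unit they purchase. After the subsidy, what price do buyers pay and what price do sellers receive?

Buyers pay €134.3; sellers receive €155.3

Pre-subsidy: 89 - 0.3P = -60 + 0.7P gives P* = 149, Q* = 44.3.
With the rebate, buyers effectively pay Pb = Ps − 21, where Ps is the price sellers receive.
Demand in terms of Ps becomes Qd = 89 − 0.3(Ps − 21) = 95.3 - 0.3Ps. Setting this equal to supply: 95.3 - 0.3Ps = -60 + 0.7Ps, so Ps = 155.3.
Buyers pay Pb = 155.3 − 21 = 134.3; Q' = -60 + 0.7·155.3 = 48.71.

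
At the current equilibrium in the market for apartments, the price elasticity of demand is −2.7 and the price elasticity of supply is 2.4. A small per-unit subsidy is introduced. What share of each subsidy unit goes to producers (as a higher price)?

For a small subsidy around the equilibrium, the benefit split depends on the relative slopes, which at a point are proportional to the elasticities.
Buyer share = εs/(εs + |εd|) = 2.4/(2.4 + 2.7) = 8/17; seller share = |εd|/(εs + |εd|) = 9/17.
So producers capture 9/17 of the subsidy.

Producer share = 9/17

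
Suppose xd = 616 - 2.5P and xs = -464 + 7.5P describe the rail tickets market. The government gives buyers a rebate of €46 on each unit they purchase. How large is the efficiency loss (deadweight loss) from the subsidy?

Pre-subsidy: 616 - 2.5P = -464 + 7.5P gives P* = 108, x* = 346.
With the rebate, buyers effectively pay Pb = Ps − 46, where Ps is the price sellers receive.
Demand in terms of Ps becomes xd = 616 − 2.5(Ps − 46) = 731 - 2.5Ps. Setting this equal to supply: 731 - 2.5Ps = -464 + 7.5Ps, so Ps = 119.5.
Buyers pay Pb = 119.5 − 46 = 73.5; x' = -464 + 7.5·119.5 = 432.25.
The subsidy expands output by 432.25 − 346 = 86.25 past the efficient level; on those units the gap between marginal cost and willingness to pay runs from 0 up to 46.
DWL = ½ × 46 × 86.25 = 1983.75.

Deadweight loss = €1983.75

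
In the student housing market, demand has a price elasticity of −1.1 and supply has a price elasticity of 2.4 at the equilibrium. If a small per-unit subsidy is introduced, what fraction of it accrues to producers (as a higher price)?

Producer share = 11/35

For a small subsidy around the equilibrium, the benefit split depends on the relative slopes, which at a point are proportional to the elasticities.
Buyer share = εs/(εs + |εd|) = 2.4/(2.4 + 1.1) = 24/35; seller share = |εd|/(εs + |εd|) = 11/35.
So producers capture 11/35 of the subsidy.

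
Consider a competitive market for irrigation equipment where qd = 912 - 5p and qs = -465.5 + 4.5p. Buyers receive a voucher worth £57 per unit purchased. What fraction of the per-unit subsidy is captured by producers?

Producer share = 10/19

Pre-subsidy: 912 - 5p = -465.5 + 4.5p gives p* = 145, q* = 187.
With the rebate, buyers effectively pay pb = ps − 57, where ps is the price sellers receive.
Demand in terms of ps becomes qd = 912 − 5(ps − 57) = 1197 - 5ps. Setting this equal to supply: 1197 - 5ps = -465.5 + 4.5ps, so ps = 175.
Buyers pay pb = 175 − 57 = 118; q' = -465.5 + 4.5·175 = 322.
Buyers' price falls by p* − pb = 145 − 118 = 27; sellers' price rises by ps − p* = 175 − 145 = 30.
So producers capture 30/57 = 10/19 of each unit of subsidy.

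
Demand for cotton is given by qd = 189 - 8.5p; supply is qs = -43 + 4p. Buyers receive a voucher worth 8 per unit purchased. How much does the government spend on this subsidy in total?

Government cost = 424

Pre-subsidy: 189 - 8.5p = -43 + 4p gives p* = 18.56, q* = 31.24.
With the rebate, buyers effectively pay pb = ps − 8, where ps is the price sellers receive.
Demand in terms of ps becomes qd = 189 − 8.5(ps − 8) = 257 - 8.5ps. Setting this equal to supply: 257 - 8.5ps = -43 + 4ps, so ps = 24.
Buyers pay pb = 24 − 8 = 16; q' = -43 + 4·24 = 53.
Government outlay = subsidy × quantity = 8 × 53 = 424.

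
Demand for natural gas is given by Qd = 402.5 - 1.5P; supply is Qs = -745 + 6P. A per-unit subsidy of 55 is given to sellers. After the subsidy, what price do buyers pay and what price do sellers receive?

Buyers pay 109; sellers receive 164

Pre-subsidy: 402.5 - 1.5P = -745 + 6P gives P* = 153, Q* = 173.
With the subsidy, sellers receive Ps = Pb + 55 for each unit, where Pb is the price buyers pay.
Supply in terms of Pb becomes Qs = -745 + 6(Pb + 55) = -415 + 6Pb. Setting this equal to demand: 402.5 - 1.5Pb = -415 + 6Pb, so Pb = 109.
Sellers receive Ps = 109 + 55 = 164; Q' = 402.5 − 1.5·109 = 239.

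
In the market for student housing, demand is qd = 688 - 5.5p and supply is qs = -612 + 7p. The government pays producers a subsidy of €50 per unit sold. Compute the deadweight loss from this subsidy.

Pre-subsidy: 688 - 5.5p = -612 + 7p gives p* = 104, q* = 116.
With the subsidy, sellers receive ps = pb + 50 for each unit, where pb is the price buyers pay.
Supply in terms of pb becomes qs = -612 + 7(pb + 50) = -262 + 7pb. Setting this equal to demand: 688 - 5.5pb = -262 + 7pb, so pb = 76.
Sellers receive ps = 76 + 50 = 126; q' = 688 − 5.5·76 = 270.
The subsidy expands output by 270 − 116 = 154 past the efficient level; on those units the gap between marginal cost and willingness to pay runs from 0 up to 50.
DWL = ½ × 50 × 154 = 3850.

Deadweight loss = €3850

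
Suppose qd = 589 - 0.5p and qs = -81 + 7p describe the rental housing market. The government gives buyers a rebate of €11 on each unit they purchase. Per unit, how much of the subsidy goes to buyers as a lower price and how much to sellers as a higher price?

Buyers gain 154/15 per unit; sellers gain 11/15 per unit

Pre-subsidy: 589 - 0.5p = -81 + 7p gives p* = 268/3, q* = 1633/3.
With the rebate, buyers effectively pay pb = ps − 11, where ps is the price sellers receive.
Demand in terms of ps becomes qd = 589 − 0.5(ps − 11) = 594.5 - 0.5ps. Setting this equal to supply: 594.5 - 0.5ps = -81 + 7ps, so ps = 1351/15.
Buyers pay pb = 1351/15 − 11 = 1186/15; q' = -81 + 7·(1351/15) = 8242/15.
Buyers' price falls by p* − pb = 268/3 − 1186/15 = 154/15; sellers' price rises by ps − p* = 1351/15 − 268/3 = 11/15.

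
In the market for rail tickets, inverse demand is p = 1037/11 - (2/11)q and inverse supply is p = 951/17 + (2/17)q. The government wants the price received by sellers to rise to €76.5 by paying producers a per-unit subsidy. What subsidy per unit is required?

At a seller price of 76.5, quantity supplied is -475.5 + 8.5·76.5 = 174.75.
Buyers absorb 174.75 only when they pay pb = 1037/11 − (2/11)·174.75 = 62.5.
s = ps − pb = 76.5 − 62.5 = 14.

Required subsidy s = €14 per unit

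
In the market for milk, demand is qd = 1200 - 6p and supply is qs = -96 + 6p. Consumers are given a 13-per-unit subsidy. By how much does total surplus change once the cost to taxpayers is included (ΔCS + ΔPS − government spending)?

Net change in total surplus = -253.5

Pre-subsidy: 1200 - 6p = -96 + 6p gives p* = 108, q* = 552.
With the rebate, buyers effectively pay pb = ps − 13, where ps is the price sellers receive.
Demand in terms of ps becomes qd = 1200 − 6(ps − 13) = 1278 - 6ps. Setting this equal to supply: 1278 - 6ps = -96 + 6ps, so ps = 114.5.
Buyers pay pb = 114.5 − 13 = 101.5; q' = -96 + 6·114.5 = 591.
ΔCS = ½(552 + 591)(108 − 101.5) = 3714.75; ΔPS = ½(552 + 591)(114.5 − 108) = 3714.75.
Government spending = 13 × 591 = 7683.
Net change = 3714.75 + 3714.75 − 7683 = -253.5. The loss equals the DWL triangle ½·13·39.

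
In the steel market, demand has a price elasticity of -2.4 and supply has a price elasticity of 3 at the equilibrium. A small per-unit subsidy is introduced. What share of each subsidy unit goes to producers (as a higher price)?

For a small subsidy around the equilibrium, the benefit split depends on the relative slopes, which at a point are proportional to the elasticities.
Buyer share = εs/(εs + |εd|) = 3/(3 + 2.4) = 5/9; seller share = |εd|/(εs + |εd|) = 4/9.
So producers capture 4/9 of the subsidy.

Producer share = 4/9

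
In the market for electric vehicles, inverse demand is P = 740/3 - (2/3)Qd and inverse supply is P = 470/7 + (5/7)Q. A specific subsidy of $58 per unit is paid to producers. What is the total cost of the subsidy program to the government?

Government cost = $9976

Pre-subsidy: 740/3 - (2/3)Q = 470/7 + (5/7)Q gives Q* = 130 and P* = 160.
With the subsidy, sellers receive Ps = Pb + 58 for each unit, where Pb is the price buyers pay.
On the curves, Pb = 740/3 - (2/3)Q and Ps = 470/7 + (5/7)Q; the wedge Ps − Pb = 58 gives 470/7 + (5/7)Q − (740/3 - (2/3)Q) = 58, so Q' = 172.
Then Pb = 740/3 − (2/3)·172 = 132 and Ps = 470/7 + (5/7)·172 = 190.
Government outlay = subsidy × quantity = 58 × 172 = 9976.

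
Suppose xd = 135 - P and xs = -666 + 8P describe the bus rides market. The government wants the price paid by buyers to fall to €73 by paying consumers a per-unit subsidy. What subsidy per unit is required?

At a buyer price of 73, quantity demanded is 135 − 1·73 = 62.
Sellers supply 62 only when they receive Ps with -666 + 8·Ps = 62, i.e. Ps = 91.
s = Ps − Pb = 91 − 73 = 18.

Required subsidy s = €18 per unit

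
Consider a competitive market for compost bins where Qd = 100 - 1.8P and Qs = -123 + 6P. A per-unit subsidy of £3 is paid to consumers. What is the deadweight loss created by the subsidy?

Deadweight loss = 81/13

Pre-subsidy: 100 - 1.8P = -123 + 6P gives P* = 1115/39, Q* = 631/13.
With the rebate, buyers effectively pay Pb = Ps − 3, where Ps is the price sellers receive.
Demand in terms of Ps becomes Qd = 100 − 1.8(Ps − 3) = 105.4 - 1.8Ps. Setting this equal to supply: 105.4 - 1.8Ps = -123 + 6Ps, so Ps = 1142/39.
Buyers pay Pb = 1142/39 − 3 = 1025/39; Q' = -123 + 6·(1142/39) = 685/13.
The subsidy expands output by 685/13 − 631/13 = 54/13 past the efficient level; on those units the gap between marginal cost and willingness to pay runs from 0 up to 3.
DWL = ½ × 3 × 54/13 = 81/13.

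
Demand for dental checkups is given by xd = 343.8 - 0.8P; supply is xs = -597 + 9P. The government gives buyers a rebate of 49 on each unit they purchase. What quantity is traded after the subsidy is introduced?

x' = 303

Pre-subsidy: 343.8 - 0.8P = -597 + 9P gives P* = 96, x* = 267.
With the rebate, buyers effectively pay Pb = Ps − 49, where Ps is the price sellers receive.
Demand in terms of Ps becomes xd = 343.8 − 0.8(Ps − 49) = 383 - 0.8Ps. Setting this equal to supply: 383 - 0.8Ps = -597 + 9Ps, so Ps = 100.
Buyers pay Pb = 100 − 49 = 51; x' = -597 + 9·100 = 303.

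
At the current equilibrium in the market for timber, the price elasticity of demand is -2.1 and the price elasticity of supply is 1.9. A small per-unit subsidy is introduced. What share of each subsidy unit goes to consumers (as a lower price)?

Consumer share = 0.475

For a small subsidy around the equilibrium, the benefit split depends on the relative slopes, which at a point are proportional to the elasticities.
Buyer share = εs/(εs + |εd|) = 1.9/(1.9 + 2.1) = 0.475; seller share = |εd|/(εs + |εd|) = 0.525.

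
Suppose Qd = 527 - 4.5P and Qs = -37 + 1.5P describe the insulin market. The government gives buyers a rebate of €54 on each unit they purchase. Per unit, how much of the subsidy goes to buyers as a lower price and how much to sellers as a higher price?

Buyers gain €13.5 per unit; sellers gain €40.5 per unit

Pre-subsidy: 527 - 4.5P = -37 + 1.5P gives P* = 94, Q* = 104.
With the rebate, buyers effectively pay Pb = Ps − 54, where Ps is the price sellers receive.
Demand in terms of Ps becomes Qd = 527 − 4.5(Ps − 54) = 770 - 4.5Ps. Setting this equal to supply: 770 - 4.5Ps = -37 + 1.5Ps, so Ps = 134.5.
Buyers pay Pb = 134.5 − 54 = 80.5; Q' = -37 + 1.5·134.5 = 164.75.
Buyers' price falls by P* − Pb = 94 − 80.5 = 13.5; sellers' price rises by Ps − P* = 134.5 − 94 = 40.5.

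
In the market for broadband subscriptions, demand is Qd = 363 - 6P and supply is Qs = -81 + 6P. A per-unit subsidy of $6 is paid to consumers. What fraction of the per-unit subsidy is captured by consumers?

Consumer share = 0.5

Pre-subsidy: 363 - 6P = -81 + 6P gives P* = 37, Q* = 141.
With the rebate, buyers effectively pay Pb = Ps − 6, where Ps is the price sellers receive.
Demand in terms of Ps becomes Qd = 363 − 6(Ps − 6) = 399 - 6Ps. Setting this equal to supply: 399 - 6Ps = -81 + 6Ps, so Ps = 40.
Buyers pay Pb = 40 − 6 = 34; Q' = -81 + 6·40 = 159.
Buyers' price falls by P* − Pb = 37 − 34 = 3; sellers' price rises by Ps − P* = 40 − 37 = 3.
So consumers capture 3/6 = 0.5 of each unit of subsidy.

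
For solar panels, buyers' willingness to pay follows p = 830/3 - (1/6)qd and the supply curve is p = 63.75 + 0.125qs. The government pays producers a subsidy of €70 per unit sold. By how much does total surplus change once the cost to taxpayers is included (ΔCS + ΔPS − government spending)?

Pre-subsidy: 830/3 - (1/6)q = 63.75 + 0.125q gives q* = 730 and p* = 155.
With the subsidy, sellers receive ps = pb + 70 for each unit, where pb is the price buyers pay.
On the curves, pb = 830/3 - (1/6)q and ps = 63.75 + 0.125q; the wedge ps − pb = 70 gives 63.75 + 0.125q − (830/3 - (1/6)q) = 70, so q' = 970.
Then pb = 830/3 − (1/6)·970 = 115 and ps = 63.75 + 0.125·970 = 185.
ΔCS = ½(730 + 970)(155 − 115) = 34000; ΔPS = ½(730 + 970)(185 − 155) = 25500.
Government spending = 70 × 970 = 67900.
Net change = 34000 + 25500 − 67900 = -8400. The loss equals the DWL triangle ½·70·240.

Net change in total surplus = -€8400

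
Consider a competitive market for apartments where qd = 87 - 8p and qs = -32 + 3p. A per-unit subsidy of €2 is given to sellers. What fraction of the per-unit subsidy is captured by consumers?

Pre-subsidy: 87 - 8p = -32 + 3p gives p* = 119/11, q* = 5/11.
With the subsidy, sellers receive ps = pb + 2 for each unit, where pb is the price buyers pay.
Supply in terms of pb becomes qs = -32 + 3(pb + 2) = -26 + 3pb. Setting this equal to demand: 87 - 8pb = -26 + 3pb, so pb = 113/11.
Sellers receive ps = 113/11 + 2 = 135/11; q' = 87 − 8·(113/11) = 53/11.
Buyers' price falls by p* − pb = 119/11 − 113/11 = 6/11; sellers' price rises by ps − p* = 135/11 − 119/11 = 16/11.
So consumers capture (6/11)/2 = 3/11 of each unit of subsidy.

Consumer share = 3/11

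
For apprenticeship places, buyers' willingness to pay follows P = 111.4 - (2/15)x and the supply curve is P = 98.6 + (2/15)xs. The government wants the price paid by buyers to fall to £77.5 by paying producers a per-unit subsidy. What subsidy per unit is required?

Required subsidy s = £55 per unit

At a buyer price of 77.5, quantity demanded is 835.5 − 7.5·77.5 = 254.25.
Sellers supply 254.25 only when they receive Ps = 98.6 + (2/15)·254.25 = 132.5.
s = Ps − Pb = 132.5 − 77.5 = 55.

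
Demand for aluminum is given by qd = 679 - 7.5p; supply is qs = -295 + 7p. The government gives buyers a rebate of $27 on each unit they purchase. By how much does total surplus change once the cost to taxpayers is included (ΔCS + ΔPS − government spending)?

Net change in total surplus = -76545/58

Pre-subsidy: 679 - 7.5p = -295 + 7p gives p* = 1948/29, q* = 5081/29.
With the rebate, buyers effectively pay pb = ps − 27, where ps is the price sellers receive.
Demand in terms of ps becomes qd = 679 − 7.5(ps − 27) = 881.5 - 7.5ps. Setting this equal to supply: 881.5 - 7.5ps = -295 + 7ps, so ps = 2353/29.
Buyers pay pb = 2353/29 − 27 = 1570/29; q' = -295 + 7·(2353/29) = 7916/29.
ΔCS = ½(5081/29 + 7916/29)(1948/29 − 1570/29) = 2456433/841; ΔPS = ½(5081/29 + 7916/29)(2353/29 − 1948/29) = 5263785/1682.
Government spending = 27 × 7916/29 = 213732/29.
Net change = 2456433/841 + 5263785/1682 − 213732/29 = -76545/58. The loss equals the DWL triangle ½·27·2835/29.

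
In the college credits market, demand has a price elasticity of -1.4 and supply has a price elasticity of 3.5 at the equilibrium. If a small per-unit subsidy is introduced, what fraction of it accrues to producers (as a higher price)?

For a small subsidy around the equilibrium, the benefit split depends on the relative slopes, which at a point are proportional to the elasticities.
Buyer share = εs/(εs + |εd|) = 3.5/(3.5 + 1.4) = 5/7; seller share = |εd|/(εs + |εd|) = 2/7.
So producers capture 2/7 of the subsidy.

Producer share = 2/7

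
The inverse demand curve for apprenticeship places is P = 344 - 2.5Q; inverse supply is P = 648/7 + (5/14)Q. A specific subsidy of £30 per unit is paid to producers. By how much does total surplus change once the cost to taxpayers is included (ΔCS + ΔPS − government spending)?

Pre-subsidy: 344 - 2.5Q = 648/7 + (5/14)Q gives Q* = 88 and P* = 124.
With the subsidy, sellers receive Ps = Pb + 30 for each unit, where Pb is the price buyers pay.
On the curves, Pb = 344 - 2.5Q and Ps = 648/7 + (5/14)Q; the wedge Ps − Pb = 30 gives 648/7 + (5/14)Q − (344 - 2.5Q) = 30, so Q' = 98.5.
Then Pb = 344 − 2.5·98.5 = 97.75 and Ps = 648/7 + (5/14)·98.5 = 127.75.
ΔCS = ½(88 + 98.5)(124 − 97.75) = 2447.8125; ΔPS = ½(88 + 98.5)(127.75 − 124) = 349.6875.
Government spending = 30 × 98.5 = 2955.
Net change = 2447.8125 + 349.6875 − 2955 = -157.5. The loss equals the DWL triangle ½·30·10.5.

Net change in total surplus = -£157.5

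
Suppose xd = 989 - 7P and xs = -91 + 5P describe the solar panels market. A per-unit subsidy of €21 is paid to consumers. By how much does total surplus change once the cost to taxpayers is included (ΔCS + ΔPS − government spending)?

Net change in total surplus = -€643.125

Pre-subsidy: 989 - 7P = -91 + 5P gives P* = 90, x* = 359.
With the rebate, buyers effectively pay Pb = Ps − 21, where Ps is the price sellers receive.
Demand in terms of Ps becomes xd = 989 − 7(Ps − 21) = 1136 - 7Ps. Setting this equal to supply: 1136 - 7Ps = -91 + 5Ps, so Ps = 102.25.
Buyers pay Pb = 102.25 − 21 = 81.25; x' = -91 + 5·102.25 = 420.25.
ΔCS = ½(359 + 420.25)(90 − 81.25) = 3409.21875; ΔPS = ½(359 + 420.25)(102.25 − 90) = 4772.90625.
Government spending = 21 × 420.25 = 8825.25.
Net change = 3409.21875 + 4772.90625 − 8825.25 = -643.125. The loss equals the DWL triangle ½·21·61.25.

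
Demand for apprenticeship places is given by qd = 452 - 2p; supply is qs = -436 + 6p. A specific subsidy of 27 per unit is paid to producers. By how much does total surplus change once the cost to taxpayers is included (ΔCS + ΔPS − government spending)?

Pre-subsidy: 452 - 2p = -436 + 6p gives p* = 111, q* = 230.
With the subsidy, sellers receive ps = pb + 27 for each unit, where pb is the price buyers pay.
Supply in terms of pb becomes qs = -436 + 6(pb + 27) = -274 + 6pb. Setting this equal to demand: 452 - 2pb = -274 + 6pb, so pb = 90.75.
Sellers receive ps = 90.75 + 27 = 117.75; q' = 452 − 2·90.75 = 270.5.
ΔCS = ½(230 + 270.5)(111 − 90.75) = 5067.5625; ΔPS = ½(230 + 270.5)(117.75 − 111) = 1689.1875.
Government spending = 27 × 270.5 = 7303.5.
Net change = 5067.5625 + 1689.1875 − 7303.5 = -546.75. The loss equals the DWL triangle ½·27·40.5.

Net change in total surplus = -546.75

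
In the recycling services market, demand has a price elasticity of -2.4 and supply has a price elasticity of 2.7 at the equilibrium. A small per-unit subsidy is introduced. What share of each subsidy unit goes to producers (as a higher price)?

For a small subsidy around the equilibrium, the benefit split depends on the relative slopes, which at a point are proportional to the elasticities.
Buyer share = εs/(εs + |εd|) = 2.7/(2.7 + 2.4) = 9/17; seller share = |εd|/(εs + |εd|) = 8/17.
So producers capture 8/17 of the subsidy.

Producer share = 8/17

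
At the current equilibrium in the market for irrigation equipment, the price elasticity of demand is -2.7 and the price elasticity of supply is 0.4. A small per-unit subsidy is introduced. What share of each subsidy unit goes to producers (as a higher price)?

For a small subsidy around the equilibrium, the benefit split depends on the relative slopes, which at a point are proportional to the elasticities.
Buyer share = εs/(εs + |εd|) = 0.4/(0.4 + 2.7) = 4/31; seller share = |εd|/(εs + |εd|) = 27/31.
So producers capture 27/31 of the subsidy.

Producer share = 27/31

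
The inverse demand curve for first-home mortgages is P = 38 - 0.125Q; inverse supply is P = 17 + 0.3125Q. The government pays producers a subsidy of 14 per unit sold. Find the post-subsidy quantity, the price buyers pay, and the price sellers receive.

Pre-subsidy: 38 - 0.125Q = 17 + 0.3125Q gives Q* = 48 and P* = 32.
With the subsidy, sellers receive Ps = Pb + 14 for each unit, where Pb is the price buyers pay.
On the curves, Pb = 38 - 0.125Q and Ps = 17 + 0.3125Q; the wedge Ps − Pb = 14 gives 17 + 0.3125Q − (38 - 0.125Q) = 14, so Q' = 80.
Then Pb = 38 − 0.125·80 = 28 and Ps = 17 + 0.3125·80 = 42.

Q' = 80; buyers pay 28; sellers receive 42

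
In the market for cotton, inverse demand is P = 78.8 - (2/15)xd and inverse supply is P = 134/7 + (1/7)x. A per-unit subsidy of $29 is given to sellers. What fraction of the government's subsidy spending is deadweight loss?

DWL / government spending = 35/214

Pre-subsidy: 78.8 - (2/15)x = 134/7 + (1/7)x gives x* = 216 and P* = 50.
With the subsidy, sellers receive Ps = Pb + 29 for each unit, where Pb is the price buyers pay.
On the curves, Pb = 78.8 - (2/15)x and Ps = 134/7 + (1/7)x; the wedge Ps − Pb = 29 gives 134/7 + (1/7)x − (78.8 - (2/15)x) = 29, so x' = 321.
Then Pb = 78.8 − (2/15)·321 = 36 and Ps = 134/7 + (1/7)·321 = 65.
ΔCS = ½(216 + 321)(50 − 36) = 3759; ΔPS = ½(216 + 321)(65 − 50) = 4027.5.
Government spending = 29 × 321 = 9309.
DWL = ½ × 29 × (321 − 216) = 1522.5; fraction = 1522.5 / 9309 = 35/214.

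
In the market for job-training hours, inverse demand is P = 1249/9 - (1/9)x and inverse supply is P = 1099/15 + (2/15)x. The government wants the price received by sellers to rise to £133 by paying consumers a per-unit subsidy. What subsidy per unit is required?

Required subsidy s = £44 per unit

At a seller price of 133, quantity supplied is -549.5 + 7.5·133 = 448.
Buyers absorb 448 only when they pay Pb = 1249/9 − (1/9)·448 = 89.
s = Ps − Pb = 133 − 89 = 44.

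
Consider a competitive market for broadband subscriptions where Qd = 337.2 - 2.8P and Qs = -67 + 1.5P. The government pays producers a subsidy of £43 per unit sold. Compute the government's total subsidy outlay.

Pre-subsidy: 337.2 - 2.8P = -67 + 1.5P gives P* = 94, Q* = 74.
With the subsidy, sellers receive Ps = Pb + 43 for each unit, where Pb is the price buyers pay.
Supply in terms of Pb becomes Qs = -67 + 1.5(Pb + 43) = -2.5 + 1.5Pb. Setting this equal to demand: 337.2 - 2.8Pb = -2.5 + 1.5Pb, so Pb = 79.
Sellers receive Ps = 79 + 43 = 122; Q' = 337.2 − 2.8·79 = 116.
Government outlay = subsidy × quantity = 43 × 116 = 4988.

Government cost = £4988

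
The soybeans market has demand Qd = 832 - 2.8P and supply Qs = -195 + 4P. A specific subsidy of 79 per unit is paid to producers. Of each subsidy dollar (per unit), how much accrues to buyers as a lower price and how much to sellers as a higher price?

Pre-subsidy: 832 - 2.8P = -195 + 4P gives P* = 5135/34, Q* = 6955/17.
With the subsidy, sellers receive Ps = Pb + 79 for each unit, where Pb is the price buyers pay.
Supply in terms of Pb becomes Qs = -195 + 4(Pb + 79) = 121 + 4Pb. Setting this equal to demand: 832 - 2.8Pb = 121 + 4Pb, so Pb = 3555/34.
Sellers receive Ps = 3555/34 + 79 = 6241/34; Q' = 832 − 2.8·(3555/34) = 9167/17.
Buyers' price falls by P* − Pb = 5135/34 − 3555/34 = 790/17; sellers' price rises by Ps − P* = 6241/34 − 5135/34 = 553/17.

Buyers gain 790/17 per unit; sellers gain 553/17 per unit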